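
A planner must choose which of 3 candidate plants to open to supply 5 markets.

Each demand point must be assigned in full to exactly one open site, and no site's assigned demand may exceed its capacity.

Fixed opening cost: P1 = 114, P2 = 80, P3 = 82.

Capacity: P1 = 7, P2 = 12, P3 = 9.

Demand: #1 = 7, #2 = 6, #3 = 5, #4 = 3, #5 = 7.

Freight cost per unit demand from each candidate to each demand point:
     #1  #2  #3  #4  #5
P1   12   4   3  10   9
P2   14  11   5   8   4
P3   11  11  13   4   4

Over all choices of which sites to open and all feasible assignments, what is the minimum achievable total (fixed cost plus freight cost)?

Open {P1, P2, P3}; cheapest assignment that respects the capacities:
  P1 (cap 7, load 7): #1 — cost 7×12 = 84
  P2 (cap 12, load 12): #3, #5 — cost 5×5 + 7×4 = 53
  P3 (cap 9, load 9): #2, #4 — cost 6×11 + 3×4 = 78
  Shipping 215, fixed 276 → total 491.
  Any other capacity-feasible assignment to {P1, P2, P3} ships for at least 215.
Total demand is 28 and no other set of sites has combined capacity ≥ 28, so {P1, P2, P3} is the only feasible choice of open sites. Minimum: 491.

491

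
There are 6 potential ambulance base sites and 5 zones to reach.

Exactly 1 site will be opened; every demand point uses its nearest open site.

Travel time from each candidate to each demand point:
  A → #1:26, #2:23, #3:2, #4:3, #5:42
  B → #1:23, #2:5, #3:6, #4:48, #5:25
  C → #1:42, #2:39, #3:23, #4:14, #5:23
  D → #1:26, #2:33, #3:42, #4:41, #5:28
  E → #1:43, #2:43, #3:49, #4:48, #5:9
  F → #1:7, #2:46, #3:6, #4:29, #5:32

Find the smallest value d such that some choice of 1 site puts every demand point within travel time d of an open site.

42

Open {A}.
  Farthest demand point is #5 at travel time 42 (to A); all others are ≤ 42.
With {C} the worst case is 42.
With {D} the worst case is 42.
No size-1 selection achieves below 42.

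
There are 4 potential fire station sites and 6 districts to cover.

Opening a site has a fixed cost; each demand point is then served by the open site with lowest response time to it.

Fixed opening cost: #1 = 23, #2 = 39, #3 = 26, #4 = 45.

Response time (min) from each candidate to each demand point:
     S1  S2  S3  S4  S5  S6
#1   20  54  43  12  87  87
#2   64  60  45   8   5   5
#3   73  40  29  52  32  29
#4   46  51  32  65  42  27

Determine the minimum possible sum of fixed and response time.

195

Open {#1, #2, #3}: assign each demand point to its cheapest open site.
  S1→#1 20, S2→#3 40, S3→#3 29, S4→#2 8, S5→#2 5, S6→#2 5
  response time 107, fixed 88 → total 195.
Compare {#1, #2}: response time 135 + fixed 62 = 197.
Compare {#1, #3}: response time 162 + fixed 49 = 211.
Compare {#2, #3}: response time 151 + fixed 65 = 216.
All other subsets cost ≥ 197. Minimum total cost: 195.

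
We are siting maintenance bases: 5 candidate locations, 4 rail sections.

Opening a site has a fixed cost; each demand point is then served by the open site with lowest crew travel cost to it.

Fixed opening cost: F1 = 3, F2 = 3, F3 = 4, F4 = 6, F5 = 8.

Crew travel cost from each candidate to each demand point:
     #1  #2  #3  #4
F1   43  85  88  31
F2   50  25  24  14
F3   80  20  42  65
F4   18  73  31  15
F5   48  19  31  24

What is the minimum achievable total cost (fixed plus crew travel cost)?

89

Open {F2, F3, F4}: assign each demand point to its cheapest open site.
  #1→F4 18, #2→F3 20, #3→F2 24, #4→F2 14
  crew travel cost 76, fixed 13 → total 89.
Compare {F2, F4}: crew travel cost 81 + fixed 9 = 90.
Compare {F2, F4, F5}: crew travel cost 75 + fixed 17 = 92.
Compare {F1, F2, F3, F4}: crew travel cost 76 + fixed 16 = 92.
All other subsets cost ≥ 90. Minimum total cost: 89.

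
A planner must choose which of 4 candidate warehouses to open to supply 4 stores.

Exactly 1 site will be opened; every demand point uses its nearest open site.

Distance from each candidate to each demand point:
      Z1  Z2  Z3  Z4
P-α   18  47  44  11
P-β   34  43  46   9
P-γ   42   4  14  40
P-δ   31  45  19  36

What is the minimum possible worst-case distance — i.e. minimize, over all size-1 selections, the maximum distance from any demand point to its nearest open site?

Open {P-γ}.
  Farthest demand point is Z1 at distance 42 (to P-γ); all others are ≤ 42.
With {P-δ} the worst case is 45.
With {P-β} the worst case is 46.
No size-1 selection achieves below 42.

42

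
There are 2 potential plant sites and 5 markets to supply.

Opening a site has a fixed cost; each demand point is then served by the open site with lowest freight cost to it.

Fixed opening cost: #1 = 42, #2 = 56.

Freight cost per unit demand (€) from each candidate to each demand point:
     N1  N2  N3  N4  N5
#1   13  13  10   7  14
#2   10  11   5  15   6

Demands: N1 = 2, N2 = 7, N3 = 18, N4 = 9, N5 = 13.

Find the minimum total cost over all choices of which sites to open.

Open {#1, #2}: assign each demand point to its cheapest open site.
  N1→#2 2×10=20, N2→#2 7×11=77, N3→#2 18×5=90, N4→#1 9×7=63, N5→#2 13×6=78
  freight cost 328, fixed 98 → total 426.
Compare {#2}: freight cost 400 + fixed 56 = 456.
Compare {#1}: freight cost 542 + fixed 42 = 584.

426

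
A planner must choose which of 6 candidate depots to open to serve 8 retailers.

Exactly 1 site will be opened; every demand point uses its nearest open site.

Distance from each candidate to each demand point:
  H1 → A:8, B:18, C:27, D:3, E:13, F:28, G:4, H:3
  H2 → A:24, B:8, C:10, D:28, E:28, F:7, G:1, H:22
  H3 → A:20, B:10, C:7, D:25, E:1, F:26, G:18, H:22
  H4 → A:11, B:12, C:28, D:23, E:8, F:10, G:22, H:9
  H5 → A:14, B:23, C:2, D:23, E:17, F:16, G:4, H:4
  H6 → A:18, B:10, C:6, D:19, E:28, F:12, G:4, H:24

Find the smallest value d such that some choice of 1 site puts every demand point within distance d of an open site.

23

Open {H5}.
  Farthest demand point is B at distance 23 (to H5); all others are ≤ 23.
With {H3} the worst case is 26.
With {H1} the worst case is 28.
No size-1 selection achieves below 23.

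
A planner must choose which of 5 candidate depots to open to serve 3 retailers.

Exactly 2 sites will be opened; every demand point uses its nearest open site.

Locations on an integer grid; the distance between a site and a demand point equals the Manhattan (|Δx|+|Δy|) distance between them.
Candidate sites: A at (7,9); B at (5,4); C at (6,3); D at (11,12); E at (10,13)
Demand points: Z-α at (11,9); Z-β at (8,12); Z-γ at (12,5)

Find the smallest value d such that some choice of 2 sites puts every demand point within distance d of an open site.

Open {A, B}.
  Farthest demand point is Z-γ at distance 8 (to B); all others are ≤ 8.
With {A, C} the worst case is 8.
With {A, D} the worst case is 8.
No size-2 selection achieves below 8.

8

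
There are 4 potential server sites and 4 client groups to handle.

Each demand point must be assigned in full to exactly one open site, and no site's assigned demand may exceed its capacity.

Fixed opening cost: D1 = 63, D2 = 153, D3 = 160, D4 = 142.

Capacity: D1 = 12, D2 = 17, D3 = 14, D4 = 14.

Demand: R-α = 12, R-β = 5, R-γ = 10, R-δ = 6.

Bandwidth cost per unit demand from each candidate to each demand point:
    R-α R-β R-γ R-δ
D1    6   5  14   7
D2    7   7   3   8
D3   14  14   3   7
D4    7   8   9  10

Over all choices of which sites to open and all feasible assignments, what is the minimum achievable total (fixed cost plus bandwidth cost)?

539

Open {D1, D2, D4}; cheapest assignment that respects the capacities:
  D1 (cap 12, load 11): R-β, R-δ — cost 5×5 + 6×7 = 67
  D2 (cap 17, load 10): R-γ — cost 10×3 = 30
  D4 (cap 14, load 12): R-α — cost 12×7 = 84
  Shipping 181, fixed 358 → total 539.
  Any other capacity-feasible assignment to {D1, D2, D4} ships for at least 181.
Compare {D1, D3, D4}: its best feasible assignment gives total 546.
Compare {D1, D2, D3}: its best feasible assignment gives total 555.
Every other set of open sites that can feasibly serve all demand totals ≥ 546 even under its best assignment. Minimum: 539.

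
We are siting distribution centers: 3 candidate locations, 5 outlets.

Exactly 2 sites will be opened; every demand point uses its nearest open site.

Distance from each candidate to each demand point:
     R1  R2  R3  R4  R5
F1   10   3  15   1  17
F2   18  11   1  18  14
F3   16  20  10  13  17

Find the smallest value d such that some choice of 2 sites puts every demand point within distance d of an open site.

14

Open {F1, F2}.
  Farthest demand point is R5 at distance 14 (to F2); all others are ≤ 14.
With {F2, F3} the worst case is 16.
With {F1, F3} the worst case is 17.
No size-2 selection achieves below 14.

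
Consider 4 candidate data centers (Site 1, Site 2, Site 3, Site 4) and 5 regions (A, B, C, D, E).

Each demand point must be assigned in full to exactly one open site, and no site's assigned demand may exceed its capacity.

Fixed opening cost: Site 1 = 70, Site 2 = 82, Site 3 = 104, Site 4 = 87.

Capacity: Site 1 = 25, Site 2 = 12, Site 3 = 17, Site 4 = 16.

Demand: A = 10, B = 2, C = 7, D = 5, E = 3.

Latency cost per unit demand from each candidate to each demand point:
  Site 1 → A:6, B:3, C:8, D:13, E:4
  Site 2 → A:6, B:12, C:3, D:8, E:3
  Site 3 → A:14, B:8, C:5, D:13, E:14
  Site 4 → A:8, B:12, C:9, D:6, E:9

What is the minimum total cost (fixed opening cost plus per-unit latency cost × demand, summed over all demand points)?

Open {Site 1, Site 2}; cheapest assignment that respects the capacities:
  Site 1 (cap 25, load 15): A, B, E — cost 10×6 + 2×3 + 3×4 = 78
  Site 2 (cap 12, load 12): C, D — cost 7×3 + 5×8 = 61
  Shipping 139, fixed 152 → total 291.
  Any other capacity-feasible assignment to {Site 1, Site 2} ships for at least 139.
Compare {Site 1, Site 4}: its best feasible assignment gives total 321.
Compare {Site 2, Site 4}: its best feasible assignment gives total 333.
Every other set of open sites that can feasibly serve all demand totals ≥ 321 even under its best assignment. Minimum: 291.

291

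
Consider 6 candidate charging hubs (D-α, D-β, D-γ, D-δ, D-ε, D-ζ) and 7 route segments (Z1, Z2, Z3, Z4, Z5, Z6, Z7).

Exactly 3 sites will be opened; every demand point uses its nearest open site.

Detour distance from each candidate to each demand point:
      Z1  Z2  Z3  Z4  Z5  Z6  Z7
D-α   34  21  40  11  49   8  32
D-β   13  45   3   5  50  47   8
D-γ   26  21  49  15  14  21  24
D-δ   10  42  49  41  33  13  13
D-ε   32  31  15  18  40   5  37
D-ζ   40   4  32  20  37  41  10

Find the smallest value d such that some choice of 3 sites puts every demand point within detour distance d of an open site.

21

Open {D-α, D-β, D-γ}.
  Farthest demand point is Z2 at detour distance 21 (to D-α); all others are ≤ 21.
With {D-β, D-γ, D-δ} the worst case is 21.
With {D-β, D-γ, D-ε} the worst case is 21.
No size-3 selection achieves below 21.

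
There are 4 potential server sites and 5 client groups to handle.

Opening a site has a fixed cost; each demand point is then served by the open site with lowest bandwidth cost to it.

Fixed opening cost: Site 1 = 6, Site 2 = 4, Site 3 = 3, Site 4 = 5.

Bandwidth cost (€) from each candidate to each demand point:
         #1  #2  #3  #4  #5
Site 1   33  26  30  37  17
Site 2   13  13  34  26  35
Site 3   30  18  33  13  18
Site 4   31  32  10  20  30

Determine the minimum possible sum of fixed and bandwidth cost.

Open {Site 2, Site 3, Site 4}: assign each demand point to its cheapest open site.
  #1→Site 2 13, #2→Site 2 13, #3→Site 4 10, #4→Site 3 13, #5→Site 3 18
  bandwidth cost 67, fixed 12 → total 79.
Compare {Site 1, Site 2, Site 3, Site 4}: bandwidth cost 66 + fixed 18 = 84.
Compare {Site 1, Site 2, Site 4}: bandwidth cost 73 + fixed 15 = 88.
Compare {Site 2, Site 4}: bandwidth cost 86 + fixed 9 = 95.
All other subsets cost ≥ 84. Minimum total cost: 79.

79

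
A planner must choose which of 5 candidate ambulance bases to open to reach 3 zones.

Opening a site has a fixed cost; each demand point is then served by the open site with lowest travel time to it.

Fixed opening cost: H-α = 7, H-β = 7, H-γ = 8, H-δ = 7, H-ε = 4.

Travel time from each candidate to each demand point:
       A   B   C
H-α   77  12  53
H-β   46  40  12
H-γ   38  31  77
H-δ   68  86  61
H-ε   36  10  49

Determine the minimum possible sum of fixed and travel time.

Open {H-β, H-ε}: assign each demand point to its cheapest open site.
  A→H-ε 36, B→H-ε 10, C→H-β 12
  travel time 58, fixed 11 → total 69.
Compare {H-α, H-β, H-ε}: travel time 58 + fixed 18 = 76.
Compare {H-β, H-δ, H-ε}: travel time 58 + fixed 18 = 76.
Compare {H-β, H-γ, H-ε}: travel time 58 + fixed 19 = 77.
All other subsets cost ≥ 76. Minimum total cost: 69.

69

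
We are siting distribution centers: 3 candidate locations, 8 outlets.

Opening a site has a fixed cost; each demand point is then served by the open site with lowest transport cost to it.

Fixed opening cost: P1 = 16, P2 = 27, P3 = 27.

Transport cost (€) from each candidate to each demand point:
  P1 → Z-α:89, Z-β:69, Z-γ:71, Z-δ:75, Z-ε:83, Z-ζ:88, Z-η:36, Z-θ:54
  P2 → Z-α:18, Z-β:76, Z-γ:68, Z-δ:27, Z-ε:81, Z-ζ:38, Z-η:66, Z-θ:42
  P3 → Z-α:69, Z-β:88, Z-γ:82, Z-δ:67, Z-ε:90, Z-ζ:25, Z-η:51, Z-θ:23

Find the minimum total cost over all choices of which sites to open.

417

Open {P1, P2, P3}: assign each demand point to its cheapest open site.
  Z-α→P2 18, Z-β→P1 69, Z-γ→P2 68, Z-δ→P2 27, Z-ε→P2 81, Z-ζ→P3 25, Z-η→P1 36, Z-θ→P3 23
  transport cost 347, fixed 70 → total 417.
Compare {P1, P2}: transport cost 379 + fixed 43 = 422.
Compare {P2, P3}: transport cost 369 + fixed 54 = 423.
Compare {P2}: transport cost 416 + fixed 27 = 443.
All other subsets cost ≥ 422. Minimum total cost: 417.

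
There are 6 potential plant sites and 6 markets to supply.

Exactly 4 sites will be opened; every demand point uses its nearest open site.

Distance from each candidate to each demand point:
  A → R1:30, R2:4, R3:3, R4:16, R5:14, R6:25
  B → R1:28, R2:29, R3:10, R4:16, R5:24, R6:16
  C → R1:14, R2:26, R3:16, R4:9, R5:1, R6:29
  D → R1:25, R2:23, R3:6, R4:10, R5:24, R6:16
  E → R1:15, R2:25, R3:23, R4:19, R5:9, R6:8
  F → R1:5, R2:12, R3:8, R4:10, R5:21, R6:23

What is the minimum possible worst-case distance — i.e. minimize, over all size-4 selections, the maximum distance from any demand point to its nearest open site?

Open {A, C, E, F}.
  Farthest demand point is R4 at distance 9 (to C); all others are ≤ 9.
With {A, B, E, F} the worst case is 10.
With {A, D, E, F} the worst case is 10.
No size-4 selection achieves below 9.

9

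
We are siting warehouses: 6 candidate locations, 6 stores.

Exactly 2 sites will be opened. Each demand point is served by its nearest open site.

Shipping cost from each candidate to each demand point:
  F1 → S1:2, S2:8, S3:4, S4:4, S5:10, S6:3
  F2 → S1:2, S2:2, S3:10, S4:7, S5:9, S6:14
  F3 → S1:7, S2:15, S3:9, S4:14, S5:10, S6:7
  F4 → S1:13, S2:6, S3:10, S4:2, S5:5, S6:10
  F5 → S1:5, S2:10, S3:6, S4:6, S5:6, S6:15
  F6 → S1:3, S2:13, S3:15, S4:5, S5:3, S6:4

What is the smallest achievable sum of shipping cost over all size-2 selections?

Open {F1, F4}.
  S1→F1 2, S2→F4 6, S3→F1 4, S4→F4 2, S5→F4 5, S6→F1 3  ⇒ total 22.
Compare {F1, F2}: total 24.
Compare {F1, F6}: total 24.
No size-2 selection does better; minimum is 22.

22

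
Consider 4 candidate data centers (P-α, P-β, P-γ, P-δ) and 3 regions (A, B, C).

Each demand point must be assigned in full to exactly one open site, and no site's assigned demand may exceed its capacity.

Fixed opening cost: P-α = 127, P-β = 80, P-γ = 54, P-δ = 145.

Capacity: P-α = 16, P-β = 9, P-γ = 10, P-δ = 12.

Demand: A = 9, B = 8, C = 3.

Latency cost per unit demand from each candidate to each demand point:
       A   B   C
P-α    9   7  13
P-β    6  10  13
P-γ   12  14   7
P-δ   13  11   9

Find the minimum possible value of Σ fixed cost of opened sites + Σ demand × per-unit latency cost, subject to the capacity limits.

Open {P-α, P-β}; cheapest assignment that respects the capacities:
  P-α (cap 16, load 11): B, C — cost 8×7 + 3×13 = 95
  P-β (cap 9, load 9): A — cost 9×6 = 54
  Shipping 149, fixed 207 → total 356.
  Any other capacity-feasible assignment to {P-α, P-β} ships for at least 149.
Compare {P-α, P-γ}: its best feasible assignment gives total 384.
Compare {P-α, P-β, P-γ}: its best feasible assignment gives total 392.
Every other set of open sites that can feasibly serve all demand totals ≥ 384 even under its best assignment. Minimum: 356.

356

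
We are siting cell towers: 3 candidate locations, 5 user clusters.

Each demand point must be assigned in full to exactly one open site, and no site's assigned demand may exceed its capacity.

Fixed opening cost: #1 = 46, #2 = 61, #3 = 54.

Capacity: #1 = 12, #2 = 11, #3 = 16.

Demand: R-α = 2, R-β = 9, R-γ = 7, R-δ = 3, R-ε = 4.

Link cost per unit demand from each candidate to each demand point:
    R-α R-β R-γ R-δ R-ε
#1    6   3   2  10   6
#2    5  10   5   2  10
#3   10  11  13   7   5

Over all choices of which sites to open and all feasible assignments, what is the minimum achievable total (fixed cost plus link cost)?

Open {#1, #2, #3}; cheapest assignment that respects the capacities:
  #1 (cap 12, load 11): R-α, R-β — cost 2×6 + 9×3 = 39
  #2 (cap 11, load 10): R-γ, R-δ — cost 7×5 + 3×2 = 41
  #3 (cap 16, load 4): R-ε — cost 4×5 = 20
  Shipping 100, fixed 161 → total 261.
  Any other capacity-feasible assignment to {#1, #2, #3} ships for at least 100.
Compare {#1, #3}: its best feasible assignment gives total 266.
Compare {#2, #3}: its best feasible assignment gives total 295.
Every other set of open sites that can feasibly serve all demand totals ≥ 266 even under its best assignment. Minimum: 261.

261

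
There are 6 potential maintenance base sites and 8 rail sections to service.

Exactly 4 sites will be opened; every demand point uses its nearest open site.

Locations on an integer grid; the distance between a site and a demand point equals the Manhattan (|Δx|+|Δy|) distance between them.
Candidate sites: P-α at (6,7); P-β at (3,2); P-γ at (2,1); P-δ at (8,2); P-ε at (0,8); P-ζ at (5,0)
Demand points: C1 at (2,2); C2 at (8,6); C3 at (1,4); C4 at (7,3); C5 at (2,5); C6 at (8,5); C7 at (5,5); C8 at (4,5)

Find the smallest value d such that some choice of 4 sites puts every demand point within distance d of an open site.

4

Open {P-α, P-β, P-γ, P-δ}.
  Farthest demand point is C3 at distance 4 (to P-β); all others are ≤ 4.
With {P-α, P-β, P-δ, P-ε} the worst case is 4.
With {P-α, P-β, P-δ, P-ζ} the worst case is 4.
No size-4 selection achieves below 4.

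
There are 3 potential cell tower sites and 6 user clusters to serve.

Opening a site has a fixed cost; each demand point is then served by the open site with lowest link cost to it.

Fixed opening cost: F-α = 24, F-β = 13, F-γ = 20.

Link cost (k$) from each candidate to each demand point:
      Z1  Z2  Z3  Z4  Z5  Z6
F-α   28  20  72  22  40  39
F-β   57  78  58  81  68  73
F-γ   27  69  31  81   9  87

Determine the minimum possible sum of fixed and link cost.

192

Open {F-α, F-γ}: assign each demand point to its cheapest open site.
  Z1→F-γ 27, Z2→F-α 20, Z3→F-γ 31, Z4→F-α 22, Z5→F-γ 9, Z6→F-α 39
  link cost 148, fixed 44 → total 192.
Compare {F-α, F-β, F-γ}: link cost 148 + fixed 57 = 205.
Compare {F-α, F-β}: link cost 207 + fixed 37 = 244.
Compare {F-α}: link cost 221 + fixed 24 = 245.
All other subsets cost ≥ 205. Minimum total cost: 192.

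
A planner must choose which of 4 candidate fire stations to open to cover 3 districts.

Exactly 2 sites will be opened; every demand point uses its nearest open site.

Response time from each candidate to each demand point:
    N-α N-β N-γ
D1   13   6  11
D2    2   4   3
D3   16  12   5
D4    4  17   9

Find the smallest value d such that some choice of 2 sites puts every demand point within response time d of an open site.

Open {D1, D2}.
  Farthest demand point is N-β at response time 4 (to D2); all others are ≤ 4.
With {D2, D3} the worst case is 4.
With {D2, D4} the worst case is 4.
No size-2 selection achieves below 4.

4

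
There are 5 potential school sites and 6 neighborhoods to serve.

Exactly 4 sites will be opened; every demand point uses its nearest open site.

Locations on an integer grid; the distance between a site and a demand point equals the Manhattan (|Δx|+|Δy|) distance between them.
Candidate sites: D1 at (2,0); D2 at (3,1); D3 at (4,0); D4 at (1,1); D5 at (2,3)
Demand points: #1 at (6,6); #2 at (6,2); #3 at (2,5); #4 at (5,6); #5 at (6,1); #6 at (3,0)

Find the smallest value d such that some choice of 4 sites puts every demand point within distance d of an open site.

Open {D1, D2, D3, D5}.
  Farthest demand point is #1 at distance 7 (to D5); all others are ≤ 7.
With {D1, D2, D4, D5} the worst case is 7.
With {D1, D3, D4, D5} the worst case is 7.
No size-4 selection achieves below 7.

7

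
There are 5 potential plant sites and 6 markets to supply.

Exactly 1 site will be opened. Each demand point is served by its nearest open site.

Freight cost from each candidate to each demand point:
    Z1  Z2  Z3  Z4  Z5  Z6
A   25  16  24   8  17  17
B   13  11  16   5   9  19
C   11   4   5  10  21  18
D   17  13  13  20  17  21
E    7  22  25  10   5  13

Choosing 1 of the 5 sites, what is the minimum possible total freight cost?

Open {C}.
  Z1→C 11, Z2→C 4, Z3→C 5, Z4→C 10, Z5→C 21, Z6→C 18  ⇒ total 69.
Compare {B}: total 73.
Compare {E}: total 82.
No size-1 selection does better; minimum is 69.

69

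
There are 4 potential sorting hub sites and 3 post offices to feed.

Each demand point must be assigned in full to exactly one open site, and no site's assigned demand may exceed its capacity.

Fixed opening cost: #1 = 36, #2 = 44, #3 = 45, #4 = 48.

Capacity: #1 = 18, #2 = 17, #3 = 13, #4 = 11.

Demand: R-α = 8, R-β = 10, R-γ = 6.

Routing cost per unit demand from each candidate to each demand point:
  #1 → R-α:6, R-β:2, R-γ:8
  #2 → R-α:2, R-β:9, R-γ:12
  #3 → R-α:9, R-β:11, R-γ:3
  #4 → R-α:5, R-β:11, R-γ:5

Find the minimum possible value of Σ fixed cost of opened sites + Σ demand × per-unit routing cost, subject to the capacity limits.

Open {#1, #2}; cheapest assignment that respects the capacities:
  #1 (cap 18, load 16): R-β, R-γ — cost 10×2 + 6×8 = 68
  #2 (cap 17, load 8): R-α — cost 8×2 = 16
  Shipping 84, fixed 80 → total 164.
  Any other capacity-feasible assignment to {#1, #2} ships for at least 84.
Compare {#1, #3}: its best feasible assignment gives total 167.
Compare {#1, #2, #3}: its best feasible assignment gives total 179.
Every other set of open sites that can feasibly serve all demand totals ≥ 167 even under its best assignment. Minimum: 164.

164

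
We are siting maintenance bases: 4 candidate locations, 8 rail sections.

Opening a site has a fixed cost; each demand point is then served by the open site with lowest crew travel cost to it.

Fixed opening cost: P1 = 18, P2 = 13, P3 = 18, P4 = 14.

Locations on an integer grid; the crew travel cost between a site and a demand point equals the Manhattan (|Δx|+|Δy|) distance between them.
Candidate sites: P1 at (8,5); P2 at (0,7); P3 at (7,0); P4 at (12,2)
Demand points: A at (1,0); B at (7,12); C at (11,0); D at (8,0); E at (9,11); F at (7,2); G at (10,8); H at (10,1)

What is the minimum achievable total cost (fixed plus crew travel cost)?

71

Open {P3}: assign each demand point to its cheapest open site.
  A→P3 6, B→P3 12, C→P3 4, D→P3 1, E→P3 13, F→P3 2, G→P3 11, H→P3 4
  crew travel cost 53, fixed 18 → total 71.
Compare {P1}: crew travel cost 55 + fixed 18 = 73.
Compare {P1, P3}: crew travel cost 37 + fixed 36 = 73.
Compare {P4}: crew travel cost 65 + fixed 14 = 79.
All other subsets cost ≥ 73. Minimum total cost: 71.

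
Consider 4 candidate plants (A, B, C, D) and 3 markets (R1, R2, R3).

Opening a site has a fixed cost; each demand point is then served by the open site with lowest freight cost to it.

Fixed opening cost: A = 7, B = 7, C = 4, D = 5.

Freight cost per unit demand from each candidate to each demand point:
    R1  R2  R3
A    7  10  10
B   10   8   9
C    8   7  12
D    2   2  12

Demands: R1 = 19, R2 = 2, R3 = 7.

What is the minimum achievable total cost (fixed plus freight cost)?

117

Open {B, D}: assign each demand point to its cheapest open site.
  R1→D 19×2=38, R2→D 2×2=4, R3→B 7×9=63
  freight cost 105, fixed 12 → total 117.
Compare {B, C, D}: freight cost 105 + fixed 16 = 121.
Compare {A, D}: freight cost 112 + fixed 12 = 124.
Compare {A, B, D}: freight cost 105 + fixed 19 = 124.
All other subsets cost ≥ 121. Minimum total cost: 117.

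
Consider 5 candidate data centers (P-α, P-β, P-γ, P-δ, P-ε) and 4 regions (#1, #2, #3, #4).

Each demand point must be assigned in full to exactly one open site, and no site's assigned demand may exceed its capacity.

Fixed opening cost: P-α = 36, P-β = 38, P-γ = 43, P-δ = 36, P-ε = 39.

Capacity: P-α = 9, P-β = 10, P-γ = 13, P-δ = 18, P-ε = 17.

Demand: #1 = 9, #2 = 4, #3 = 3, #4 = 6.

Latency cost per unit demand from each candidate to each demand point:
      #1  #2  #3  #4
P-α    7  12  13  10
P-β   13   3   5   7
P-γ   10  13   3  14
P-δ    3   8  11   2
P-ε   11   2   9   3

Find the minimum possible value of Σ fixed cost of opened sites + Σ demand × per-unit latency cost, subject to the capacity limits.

140

Open {P-β, P-δ}; cheapest assignment that respects the capacities:
  P-β (cap 10, load 7): #2, #3 — cost 4×3 + 3×5 = 27
  P-δ (cap 18, load 15): #1, #4 — cost 9×3 + 6×2 = 39
  Shipping 66, fixed 74 → total 140.
  Any other capacity-feasible assignment to {P-β, P-δ} ships for at least 66.
Compare {P-δ, P-ε}: its best feasible assignment gives total 149.
Compare {P-γ, P-δ, P-ε}: its best feasible assignment gives total 174.
Every other set of open sites that can feasibly serve all demand totals ≥ 149 even under its best assignment. Minimum: 140.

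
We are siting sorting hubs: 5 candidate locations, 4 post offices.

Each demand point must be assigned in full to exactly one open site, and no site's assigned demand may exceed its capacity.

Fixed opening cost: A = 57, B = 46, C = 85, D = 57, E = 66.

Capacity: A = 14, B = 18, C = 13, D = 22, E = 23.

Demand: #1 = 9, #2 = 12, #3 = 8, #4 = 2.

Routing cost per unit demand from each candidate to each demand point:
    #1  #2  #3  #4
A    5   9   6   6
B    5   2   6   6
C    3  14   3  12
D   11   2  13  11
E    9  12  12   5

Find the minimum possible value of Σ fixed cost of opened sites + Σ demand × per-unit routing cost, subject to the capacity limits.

Open {B, D}; cheapest assignment that respects the capacities:
  B (cap 18, load 17): #1, #3 — cost 9×5 + 8×6 = 93
  D (cap 22, load 14): #2, #4 — cost 12×2 + 2×11 = 46
  Shipping 139, fixed 103 → total 242.
  Any other capacity-feasible assignment to {B, D} ships for at least 139.
Compare {A, B, D}: its best feasible assignment gives total 289.
Compare {A, B, C}: its best feasible assignment gives total 293.
Every other set of open sites that can feasibly serve all demand totals ≥ 289 even under its best assignment. Minimum: 242.

242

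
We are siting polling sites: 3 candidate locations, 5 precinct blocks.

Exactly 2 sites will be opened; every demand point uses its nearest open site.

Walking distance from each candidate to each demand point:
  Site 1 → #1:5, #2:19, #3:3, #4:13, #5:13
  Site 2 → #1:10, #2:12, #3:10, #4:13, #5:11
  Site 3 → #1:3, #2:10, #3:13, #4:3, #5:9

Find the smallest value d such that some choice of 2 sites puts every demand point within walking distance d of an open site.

Open {Site 1, Site 3}.
  Farthest demand point is #2 at walking distance 10 (to Site 3); all others are ≤ 10.
With {Site 2, Site 3} the worst case is 10.
With {Site 1, Site 2} the worst case is 13.
No size-2 selection achieves below 10.

10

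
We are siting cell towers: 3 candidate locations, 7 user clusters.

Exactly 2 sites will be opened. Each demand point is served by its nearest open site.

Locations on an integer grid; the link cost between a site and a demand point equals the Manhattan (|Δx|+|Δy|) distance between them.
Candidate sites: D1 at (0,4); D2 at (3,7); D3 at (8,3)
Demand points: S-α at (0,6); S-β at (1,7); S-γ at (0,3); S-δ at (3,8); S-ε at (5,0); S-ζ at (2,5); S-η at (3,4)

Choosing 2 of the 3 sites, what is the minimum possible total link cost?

21

Open {D1, D2}.
  S-α→D1 2, S-β→D2 2, S-γ→D1 1, S-δ→D2 1, S-ε→D1 9, S-ζ→D1 3, S-η→D1 3  ⇒ total 21.
Compare {D1, D3}: total 26.
Compare {D2, D3}: total 26.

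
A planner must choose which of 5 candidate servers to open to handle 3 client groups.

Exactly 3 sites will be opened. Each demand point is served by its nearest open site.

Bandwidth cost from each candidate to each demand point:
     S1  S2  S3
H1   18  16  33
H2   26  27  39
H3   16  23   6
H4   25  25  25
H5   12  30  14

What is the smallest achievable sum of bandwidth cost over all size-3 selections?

Open {H1, H3, H5}.
  S1→H5 12, S2→H1 16, S3→H3 6  ⇒ total 34.
Compare {H1, H2, H3}: total 38.
Compare {H1, H3, H4}: total 38.
No size-3 selection does better; minimum is 34.

34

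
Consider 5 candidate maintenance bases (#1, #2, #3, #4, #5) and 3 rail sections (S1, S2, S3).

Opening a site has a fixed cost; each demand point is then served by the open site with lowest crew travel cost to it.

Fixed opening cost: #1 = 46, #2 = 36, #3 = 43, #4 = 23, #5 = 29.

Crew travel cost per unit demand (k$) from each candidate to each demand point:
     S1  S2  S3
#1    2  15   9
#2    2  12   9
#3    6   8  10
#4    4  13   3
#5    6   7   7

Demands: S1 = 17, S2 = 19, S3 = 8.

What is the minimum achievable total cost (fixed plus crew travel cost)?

277

Open {#4, #5}: assign each demand point to its cheapest open site.
  S1→#4 17×4=68, S2→#5 19×7=133, S3→#4 8×3=24
  crew travel cost 225, fixed 52 → total 277.
Compare {#2, #4, #5}: crew travel cost 191 + fixed 88 = 279.
Compare {#2, #5}: crew travel cost 223 + fixed 65 = 288.
Compare {#1, #4, #5}: crew travel cost 191 + fixed 98 = 289.
All other subsets cost ≥ 279. Minimum total cost: 277.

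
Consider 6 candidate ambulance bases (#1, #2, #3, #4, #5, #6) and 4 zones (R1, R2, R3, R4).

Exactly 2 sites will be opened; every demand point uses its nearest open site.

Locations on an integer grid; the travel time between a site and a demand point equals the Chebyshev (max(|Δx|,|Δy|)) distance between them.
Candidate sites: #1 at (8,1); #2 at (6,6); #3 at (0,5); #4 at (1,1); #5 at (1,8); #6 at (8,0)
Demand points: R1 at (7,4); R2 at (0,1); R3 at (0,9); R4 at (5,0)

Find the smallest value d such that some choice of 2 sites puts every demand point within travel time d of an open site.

Open {#1, #3}.
  Farthest demand point is R2 at travel time 4 (to #3); all others are ≤ 4.
With {#3, #6} the worst case is 4.
With {#2, #3} the worst case is 5.
No size-2 selection achieves below 4.

4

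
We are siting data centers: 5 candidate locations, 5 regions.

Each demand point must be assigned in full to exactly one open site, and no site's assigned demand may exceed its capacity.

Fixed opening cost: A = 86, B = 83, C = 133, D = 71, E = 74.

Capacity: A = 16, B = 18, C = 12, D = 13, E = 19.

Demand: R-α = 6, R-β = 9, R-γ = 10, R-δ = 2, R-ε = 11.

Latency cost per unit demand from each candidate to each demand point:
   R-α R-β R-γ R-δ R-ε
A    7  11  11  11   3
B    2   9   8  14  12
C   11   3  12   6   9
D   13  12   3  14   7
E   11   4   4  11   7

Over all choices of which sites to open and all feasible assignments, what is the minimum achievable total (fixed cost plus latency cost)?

386

Open {A, B, E}; cheapest assignment that respects the capacities:
  A (cap 16, load 13): R-δ, R-ε — cost 2×11 + 11×3 = 55
  B (cap 18, load 6): R-α — cost 6×2 = 12
  E (cap 19, load 19): R-β, R-γ — cost 9×4 + 10×4 = 76
  Shipping 143, fixed 243 → total 386.
  Any other capacity-feasible assignment to {A, B, E} ships for at least 143.
Compare {A, B, D}: its best feasible assignment gives total 418.
Compare {A, D, E}: its best feasible assignment gives total 418.
Every other set of open sites that can feasibly serve all demand totals ≥ 418 even under its best assignment. Minimum: 386.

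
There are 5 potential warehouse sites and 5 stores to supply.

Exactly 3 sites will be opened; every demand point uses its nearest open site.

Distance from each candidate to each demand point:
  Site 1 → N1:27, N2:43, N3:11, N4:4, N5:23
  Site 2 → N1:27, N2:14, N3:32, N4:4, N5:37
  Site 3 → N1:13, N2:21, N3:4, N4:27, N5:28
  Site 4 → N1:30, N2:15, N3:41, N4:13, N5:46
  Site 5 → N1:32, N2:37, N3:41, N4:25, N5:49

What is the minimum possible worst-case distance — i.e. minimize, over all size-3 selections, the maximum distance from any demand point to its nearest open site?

Open {Site 1, Site 2, Site 3}.
  Farthest demand point is N5 at distance 23 (to Site 1); all others are ≤ 23.
With {Site 1, Site 3, Site 4} the worst case is 23.
With {Site 1, Site 3, Site 5} the worst case is 23.
No size-3 selection achieves below 23.

23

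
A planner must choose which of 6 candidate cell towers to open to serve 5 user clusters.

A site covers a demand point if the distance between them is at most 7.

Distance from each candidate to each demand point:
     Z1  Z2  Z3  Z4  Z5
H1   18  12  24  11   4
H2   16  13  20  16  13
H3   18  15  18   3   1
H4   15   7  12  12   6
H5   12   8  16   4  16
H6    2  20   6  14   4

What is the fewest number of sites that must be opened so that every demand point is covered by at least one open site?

Coverage sets (demand points within 7 of each site):
  H1: {Z5}
  H2: {}
  H3: {Z4, Z5}
  H4: {Z2, Z5}
  H5: {Z4}
  H6: {Z1, Z3, Z5}
No 2 sites suffice: every size-2 union leaves at least one demand point uncovered.
But {H3, H4, H6} covers everything, so the minimum is 3.

3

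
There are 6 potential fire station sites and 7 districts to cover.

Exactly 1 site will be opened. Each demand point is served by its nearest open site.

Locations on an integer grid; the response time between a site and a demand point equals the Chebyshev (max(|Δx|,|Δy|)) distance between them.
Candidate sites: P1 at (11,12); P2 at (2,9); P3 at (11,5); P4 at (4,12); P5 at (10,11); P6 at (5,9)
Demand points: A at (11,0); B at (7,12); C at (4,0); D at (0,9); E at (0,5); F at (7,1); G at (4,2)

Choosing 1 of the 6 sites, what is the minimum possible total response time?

Open {P2}.
  A→P2 9, B→P2 5, C→P2 9, D→P2 2, E→P2 4, F→P2 8, G→P2 7  ⇒ total 44.
Compare {P6}: total 46.
Compare {P3}: total 52.
No size-1 selection does better; minimum is 44.

44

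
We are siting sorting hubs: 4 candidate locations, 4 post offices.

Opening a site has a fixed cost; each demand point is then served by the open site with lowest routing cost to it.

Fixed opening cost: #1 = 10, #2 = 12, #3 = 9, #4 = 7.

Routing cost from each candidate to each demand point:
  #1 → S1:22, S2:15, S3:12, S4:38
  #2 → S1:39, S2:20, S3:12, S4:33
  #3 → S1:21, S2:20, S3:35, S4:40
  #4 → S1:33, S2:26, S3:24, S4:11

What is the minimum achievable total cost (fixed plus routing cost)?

77

Open {#1, #4}: assign each demand point to its cheapest open site.
  S1→#1 22, S2→#1 15, S3→#1 12, S4→#4 11
  routing cost 60, fixed 17 → total 77.
Compare {#1, #3, #4}: routing cost 59 + fixed 26 = 85.
Compare {#1, #2, #4}: routing cost 60 + fixed 29 = 89.
Compare {#3, #4}: routing cost 76 + fixed 16 = 92.
All other subsets cost ≥ 85. Minimum total cost: 77.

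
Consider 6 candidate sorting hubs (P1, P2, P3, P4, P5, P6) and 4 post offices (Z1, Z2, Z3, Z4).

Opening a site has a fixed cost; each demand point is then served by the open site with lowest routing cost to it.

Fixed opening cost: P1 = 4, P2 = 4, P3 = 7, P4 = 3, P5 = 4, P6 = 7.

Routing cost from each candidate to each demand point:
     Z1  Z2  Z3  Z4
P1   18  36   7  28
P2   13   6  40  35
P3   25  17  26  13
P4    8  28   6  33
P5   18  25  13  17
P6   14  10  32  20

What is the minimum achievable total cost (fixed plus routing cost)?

47

Open {P2, P3, P4}: assign each demand point to its cheapest open site.
  Z1→P4 8, Z2→P2 6, Z3→P4 6, Z4→P3 13
  routing cost 33, fixed 14 → total 47.
Compare {P2, P4, P5}: routing cost 37 + fixed 11 = 48.
Compare {P1, P2, P3, P4}: routing cost 33 + fixed 18 = 51.
Compare {P2, P3, P4, P5}: routing cost 33 + fixed 18 = 51.
All other subsets cost ≥ 48. Minimum total cost: 47.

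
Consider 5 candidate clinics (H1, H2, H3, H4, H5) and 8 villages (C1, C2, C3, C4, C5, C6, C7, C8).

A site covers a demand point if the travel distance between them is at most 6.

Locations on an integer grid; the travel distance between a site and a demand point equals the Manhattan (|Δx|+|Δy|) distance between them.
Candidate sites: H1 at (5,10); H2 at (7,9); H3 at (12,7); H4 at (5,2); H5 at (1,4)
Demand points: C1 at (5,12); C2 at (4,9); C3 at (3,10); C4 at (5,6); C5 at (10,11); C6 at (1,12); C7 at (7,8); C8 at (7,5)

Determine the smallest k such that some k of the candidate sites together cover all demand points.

Coverage sets (demand points within 6 of each site):
  H1: {C1, C2, C3, C4, C5, C6, C7}
  H2: {C1, C2, C3, C4, C5, C7, C8}
  H3: {C5, C7}
  H4: {C4, C8}
  H5: {C4}
No single site covers all 8 demand points.
But {H1, H2} covers everything, so the minimum is 2.

2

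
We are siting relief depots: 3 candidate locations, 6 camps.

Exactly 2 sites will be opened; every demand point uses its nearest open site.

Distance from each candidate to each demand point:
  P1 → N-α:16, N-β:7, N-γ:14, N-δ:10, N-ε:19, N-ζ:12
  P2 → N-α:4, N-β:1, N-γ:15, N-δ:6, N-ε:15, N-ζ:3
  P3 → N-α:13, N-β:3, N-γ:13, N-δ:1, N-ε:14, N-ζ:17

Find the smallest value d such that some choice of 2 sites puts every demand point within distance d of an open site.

14

Open {P1, P3}.
  Farthest demand point is N-ε at distance 14 (to P3); all others are ≤ 14.
With {P2, P3} the worst case is 14.
With {P1, P2} the worst case is 15.
No size-2 selection achieves below 14.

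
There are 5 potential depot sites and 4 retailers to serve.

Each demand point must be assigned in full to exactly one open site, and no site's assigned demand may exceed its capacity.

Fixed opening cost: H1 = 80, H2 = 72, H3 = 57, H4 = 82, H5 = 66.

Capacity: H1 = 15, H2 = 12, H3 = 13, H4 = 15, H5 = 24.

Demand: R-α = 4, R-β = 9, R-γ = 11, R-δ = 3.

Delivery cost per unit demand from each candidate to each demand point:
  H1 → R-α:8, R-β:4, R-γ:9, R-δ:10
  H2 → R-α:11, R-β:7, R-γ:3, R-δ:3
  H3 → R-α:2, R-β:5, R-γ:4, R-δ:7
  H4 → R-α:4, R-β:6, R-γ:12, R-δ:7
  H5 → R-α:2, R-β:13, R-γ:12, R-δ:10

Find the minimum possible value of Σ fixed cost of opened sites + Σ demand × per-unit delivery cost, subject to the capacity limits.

302

Open {H2, H3, H5}; cheapest assignment that respects the capacities:
  H2 (cap 12, load 11): R-γ — cost 11×3 = 33
  H3 (cap 13, load 12): R-β, R-δ — cost 9×5 + 3×7 = 66
  H5 (cap 24, load 4): R-α — cost 4×2 = 8
  Shipping 107, fixed 195 → total 302.
  Any other capacity-feasible assignment to {H2, H3, H5} ships for at least 107.
Compare {H1, H2, H3}: its best feasible assignment gives total 307.
Compare {H2, H3, H4}: its best feasible assignment gives total 318.
Every other set of open sites that can feasibly serve all demand totals ≥ 307 even under its best assignment. Minimum: 302.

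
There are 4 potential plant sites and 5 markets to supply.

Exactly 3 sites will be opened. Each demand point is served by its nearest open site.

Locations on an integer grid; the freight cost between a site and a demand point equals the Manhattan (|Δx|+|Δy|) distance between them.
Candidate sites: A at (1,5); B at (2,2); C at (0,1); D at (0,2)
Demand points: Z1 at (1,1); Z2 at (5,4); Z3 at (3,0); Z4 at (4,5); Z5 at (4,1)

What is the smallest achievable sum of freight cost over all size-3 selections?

Open {A, B, C}.
  Z1→C 1, Z2→A 5, Z3→B 3, Z4→A 3, Z5→B 3  ⇒ total 15.
Compare {A, B, D}: total 16.
Compare {A, C, D}: total 17.
No size-3 selection does better; minimum is 15.

15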